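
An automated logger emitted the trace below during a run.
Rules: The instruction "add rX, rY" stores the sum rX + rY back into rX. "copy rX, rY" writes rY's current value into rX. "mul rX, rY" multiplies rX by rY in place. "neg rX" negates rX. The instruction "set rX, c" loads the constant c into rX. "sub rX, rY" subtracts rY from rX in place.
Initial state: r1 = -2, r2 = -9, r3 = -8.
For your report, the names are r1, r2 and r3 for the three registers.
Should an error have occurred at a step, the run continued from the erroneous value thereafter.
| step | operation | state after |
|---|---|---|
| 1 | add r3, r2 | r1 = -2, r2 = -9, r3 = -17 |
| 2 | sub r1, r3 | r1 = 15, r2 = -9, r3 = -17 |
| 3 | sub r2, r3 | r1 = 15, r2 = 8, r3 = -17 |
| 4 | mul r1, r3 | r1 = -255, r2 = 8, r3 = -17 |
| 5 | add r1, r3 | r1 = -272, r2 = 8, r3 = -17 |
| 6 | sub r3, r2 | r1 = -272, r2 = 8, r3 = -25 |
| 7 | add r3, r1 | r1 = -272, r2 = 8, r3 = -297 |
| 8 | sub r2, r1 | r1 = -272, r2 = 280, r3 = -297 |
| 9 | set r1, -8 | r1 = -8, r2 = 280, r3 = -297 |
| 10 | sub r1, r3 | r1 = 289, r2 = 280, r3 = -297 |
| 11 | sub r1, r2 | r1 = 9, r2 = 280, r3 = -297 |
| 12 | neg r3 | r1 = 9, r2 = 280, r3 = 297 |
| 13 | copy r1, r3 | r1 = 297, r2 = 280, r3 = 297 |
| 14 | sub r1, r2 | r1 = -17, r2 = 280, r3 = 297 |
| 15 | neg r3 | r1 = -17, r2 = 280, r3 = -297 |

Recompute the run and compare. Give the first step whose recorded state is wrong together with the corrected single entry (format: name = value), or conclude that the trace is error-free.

step 14, r1 = 17

Recomputing the run from the initial state:
step 1: r1 = -2, r2 = -9, r3 = -17
step 2: r1 = 15, r2 = -9, r3 = -17
step 3: r1 = 15, r2 = 8, r3 = -17
step 4: r1 = -255, r2 = 8, r3 = -17
step 5: r1 = -272, r2 = 8, r3 = -17
step 6: r1 = -272, r2 = 8, r3 = -25
step 7: r1 = -272, r2 = 8, r3 = -297
step 8: r1 = -272, r2 = 280, r3 = -297
step 9: r1 = -8, r2 = 280, r3 = -297
step 10: r1 = 289, r2 = 280, r3 = -297
step 11: r1 = 9, r2 = 280, r3 = -297
step 12: r1 = 9, r2 = 280, r3 = 297
step 13: r1 = 297, r2 = 280, r3 = 297
step 14: r1 = 17, r2 = 280, r3 = 297
step 15: r1 = 17, r2 = 280, r3 = -297
The first disagreement with the trace is at step 14, where the value should be r1 = 17.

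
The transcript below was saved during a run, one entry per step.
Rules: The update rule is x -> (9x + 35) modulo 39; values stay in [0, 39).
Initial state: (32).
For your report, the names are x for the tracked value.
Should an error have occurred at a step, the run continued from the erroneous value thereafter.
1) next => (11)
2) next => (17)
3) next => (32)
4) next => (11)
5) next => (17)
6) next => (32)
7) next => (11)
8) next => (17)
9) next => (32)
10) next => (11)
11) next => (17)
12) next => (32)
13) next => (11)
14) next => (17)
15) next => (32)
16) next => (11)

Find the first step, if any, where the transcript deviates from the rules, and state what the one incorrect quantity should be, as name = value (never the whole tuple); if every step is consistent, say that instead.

step 1: x = (9*32 + 35) mod 39 = 11 -> agrees with the transcript
step 2: x = (9*11 + 35) mod 39 = 17 -> in agreement
step 3: x = (9*17 + 35) mod 39 = 32 -> checks out
step 4: x = (9*32 + 35) mod 39 = 11 -> consistent with the transcript
step 5: x = (9*11 + 35) mod 39 = 17 -> confirmed correct
step 6: x = (9*17 + 35) mod 39 = 32 -> consistent with the transcript
step 7: x = (9*32 + 35) mod 39 = 11 -> in agreement
step 8: x = (9*11 + 35) mod 39 = 17 -> checks out
step 9: x = (9*17 + 35) mod 39 = 32 -> no discrepancy
step 10: x = (9*32 + 35) mod 39 = 11 -> consistent with the transcript
step 11: x = (9*11 + 35) mod 39 = 17 -> consistent with the transcript
step 12: x = (9*17 + 35) mod 39 = 32 -> checks out
step 13: x = (9*32 + 35) mod 39 = 11 -> checks out
step 14: x = (9*11 + 35) mod 39 = 17 -> agrees with the transcript
step 15: x = (9*17 + 35) mod 39 = 32 -> checks out
step 16: x = (9*32 + 35) mod 39 = 11 -> consistent with the transcript
All entries verified; no error found.

no error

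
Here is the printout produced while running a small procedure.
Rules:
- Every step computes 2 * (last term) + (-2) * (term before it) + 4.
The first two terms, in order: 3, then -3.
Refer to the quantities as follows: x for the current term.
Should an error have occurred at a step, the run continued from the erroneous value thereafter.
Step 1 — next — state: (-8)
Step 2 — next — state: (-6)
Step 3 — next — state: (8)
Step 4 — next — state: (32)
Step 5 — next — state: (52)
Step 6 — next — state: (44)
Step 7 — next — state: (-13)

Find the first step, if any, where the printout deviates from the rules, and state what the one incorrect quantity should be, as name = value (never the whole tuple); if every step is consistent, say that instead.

step 1: x = 2*(-3) + (-2)*(3) + (4) = -8 -> no discrepancy
step 2: x = 2*(-8) + (-2)*(-3) + (4) = -6 -> verified
step 3: x = 2*(-6) + (-2)*(-8) + (4) = 8 -> agrees with the printout
step 4: x = 2*(8) + (-2)*(-6) + (4) = 32 -> in agreement
step 5: x = 2*(32) + (-2)*(8) + (4) = 52 -> matches
step 6: x = 2*(52) + (-2)*(32) + (4) = 44 -> confirmed correct
step 7: x = 2*(44) + (-2)*(52) + (4) = -12 -> the recorded entry deviates here
First deviation found at step 7; the corrected entry is x = -12.

step 7, x = -12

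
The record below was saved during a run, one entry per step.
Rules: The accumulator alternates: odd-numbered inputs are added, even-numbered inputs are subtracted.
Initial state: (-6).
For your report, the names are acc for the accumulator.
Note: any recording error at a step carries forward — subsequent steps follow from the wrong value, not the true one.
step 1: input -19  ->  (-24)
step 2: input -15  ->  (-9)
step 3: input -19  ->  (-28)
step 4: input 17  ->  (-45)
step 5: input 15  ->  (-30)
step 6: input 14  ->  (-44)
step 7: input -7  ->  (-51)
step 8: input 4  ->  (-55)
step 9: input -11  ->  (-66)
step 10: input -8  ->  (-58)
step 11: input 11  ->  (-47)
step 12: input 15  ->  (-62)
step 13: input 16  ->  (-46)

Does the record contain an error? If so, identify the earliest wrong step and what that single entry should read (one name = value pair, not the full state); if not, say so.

Recomputing the run from the initial state:
step 1: acc = -25
step 2: acc = -10
step 3: acc = -29
step 4: acc = -46
step 5: acc = -31
step 6: acc = -45
step 7: acc = -52
step 8: acc = -56
step 9: acc = -67
step 10: acc = -59
step 11: acc = -48
step 12: acc = -63
step 13: acc = -47
The first disagreement with the record is at step 1, where the value should be acc = -25.

step 1, acc = -25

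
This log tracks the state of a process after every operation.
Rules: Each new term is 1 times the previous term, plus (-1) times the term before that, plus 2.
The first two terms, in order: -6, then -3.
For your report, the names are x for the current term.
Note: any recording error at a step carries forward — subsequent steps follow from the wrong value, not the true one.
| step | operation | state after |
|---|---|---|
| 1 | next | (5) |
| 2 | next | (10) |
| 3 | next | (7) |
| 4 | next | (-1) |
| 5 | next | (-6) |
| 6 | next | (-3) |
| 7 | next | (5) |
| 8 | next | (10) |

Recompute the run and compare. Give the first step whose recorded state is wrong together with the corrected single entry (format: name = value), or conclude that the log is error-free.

step 1: x = 1*(-3) + (-1)*(-6) + (2) = 5 -> verified
step 2: x = 1*(5) + (-1)*(-3) + (2) = 10 -> checks out
step 3: x = 1*(10) + (-1)*(5) + (2) = 7 -> confirmed correct
step 4: x = 1*(7) + (-1)*(10) + (2) = -1 -> confirmed correct
step 5: x = 1*(-1) + (-1)*(7) + (2) = -6 -> in agreement
step 6: x = 1*(-6) + (-1)*(-1) + (2) = -3 -> agrees with the log
step 7: x = 1*(-3) + (-1)*(-6) + (2) = 5 -> exactly as logged
step 8: x = 1*(5) + (-1)*(-3) + (2) = 10 -> verified
Nothing is out of place; the run is error-free.

no error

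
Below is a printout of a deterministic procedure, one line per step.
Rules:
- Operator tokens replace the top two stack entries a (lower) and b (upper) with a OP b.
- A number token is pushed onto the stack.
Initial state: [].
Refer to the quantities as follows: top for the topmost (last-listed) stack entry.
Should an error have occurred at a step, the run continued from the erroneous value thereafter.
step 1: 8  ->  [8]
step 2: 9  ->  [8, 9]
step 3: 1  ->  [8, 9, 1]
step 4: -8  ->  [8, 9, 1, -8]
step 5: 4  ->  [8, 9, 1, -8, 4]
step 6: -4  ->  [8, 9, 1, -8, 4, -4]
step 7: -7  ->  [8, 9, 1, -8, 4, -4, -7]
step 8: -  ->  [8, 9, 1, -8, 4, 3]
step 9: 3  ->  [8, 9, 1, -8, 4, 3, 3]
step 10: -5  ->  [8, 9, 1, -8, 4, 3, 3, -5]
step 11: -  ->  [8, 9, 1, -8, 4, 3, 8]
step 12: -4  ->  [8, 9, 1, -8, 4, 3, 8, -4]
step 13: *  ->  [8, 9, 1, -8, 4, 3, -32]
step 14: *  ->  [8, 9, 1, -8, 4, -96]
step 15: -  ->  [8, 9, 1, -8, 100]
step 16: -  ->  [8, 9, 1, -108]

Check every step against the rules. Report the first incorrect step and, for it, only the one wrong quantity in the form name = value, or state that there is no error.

no error

1. push 8: top = 8 (in agreement)
2. push 9: top = 9 (agrees with the printout)
3. push 1: top = 1 (confirmed correct)
4. push -8: top = -8 (matches)
5. push 4: top = 4 (agrees with the printout)
6. push -4: top = -4 (consistent with the printout)
7. push -7: top = -7 (matches)
8. -4 - -7 = 3 (consistent with the printout)
9. push 3: top = 3 (confirmed correct)
10. push -5: top = -5 (checks out)
11. 3 - -5 = 8 (matches)
12. push -4: top = -4 (checks out)
13. 8 * -4 = -32 (agrees with the printout)
14. 3 * -32 = -96 (matches)
15. 4 - -96 = 100 (agrees with the printout)
16. -8 - 100 = -108 (checks out)
Every step is consistent.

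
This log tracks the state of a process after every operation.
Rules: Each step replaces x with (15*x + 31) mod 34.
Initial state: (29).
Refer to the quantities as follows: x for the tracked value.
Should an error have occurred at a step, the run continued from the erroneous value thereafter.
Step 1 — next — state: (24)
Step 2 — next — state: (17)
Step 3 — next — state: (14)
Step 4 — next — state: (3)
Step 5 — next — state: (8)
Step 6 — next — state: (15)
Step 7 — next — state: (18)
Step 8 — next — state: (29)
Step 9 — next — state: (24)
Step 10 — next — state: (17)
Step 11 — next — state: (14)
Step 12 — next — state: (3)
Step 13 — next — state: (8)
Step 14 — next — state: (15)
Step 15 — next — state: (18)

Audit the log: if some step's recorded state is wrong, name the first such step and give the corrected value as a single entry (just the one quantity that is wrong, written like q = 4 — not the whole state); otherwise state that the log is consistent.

no error

step 1: x = (15*29 + 31) mod 34 = 24 -> checks out
step 2: x = (15*24 + 31) mod 34 = 17 -> consistent with the log
step 3: x = (15*17 + 31) mod 34 = 14 -> same as recorded
step 4: x = (15*14 + 31) mod 34 = 3 -> same as recorded
step 5: x = (15*3 + 31) mod 34 = 8 -> agrees with the log
step 6: x = (15*8 + 31) mod 34 = 15 -> in agreement
step 7: x = (15*15 + 31) mod 34 = 18 -> verified
step 8: x = (15*18 + 31) mod 34 = 29 -> verified
step 9: x = (15*29 + 31) mod 34 = 24 -> confirmed correct
step 10: x = (15*24 + 31) mod 34 = 17 -> agrees with the log
step 11: x = (15*17 + 31) mod 34 = 14 -> consistent with the log
step 12: x = (15*14 + 31) mod 34 = 3 -> verified
step 13: x = (15*3 + 31) mod 34 = 8 -> matches
step 14: x = (15*8 + 31) mod 34 = 15 -> checks out
step 15: x = (15*15 + 31) mod 34 = 18 -> verified
All steps check out; nothing to correct.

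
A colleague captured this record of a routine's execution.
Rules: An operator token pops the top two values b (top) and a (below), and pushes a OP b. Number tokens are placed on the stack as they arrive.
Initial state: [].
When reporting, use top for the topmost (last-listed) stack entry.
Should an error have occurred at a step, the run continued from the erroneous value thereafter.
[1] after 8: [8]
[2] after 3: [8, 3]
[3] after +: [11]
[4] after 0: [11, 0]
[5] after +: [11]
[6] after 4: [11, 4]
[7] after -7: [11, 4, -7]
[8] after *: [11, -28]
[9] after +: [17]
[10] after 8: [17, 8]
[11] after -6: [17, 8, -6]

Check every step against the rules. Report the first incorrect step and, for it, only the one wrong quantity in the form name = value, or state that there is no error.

step 9, top = -17

step 1: push 8: top = 8 -> confirmed correct
step 2: push 3: top = 3 -> no discrepancy
step 3: 8 + 3 = 11 -> no discrepancy
step 4: push 0: top = 0 -> matches
step 5: 11 + 0 = 11 -> no discrepancy
step 6: push 4: top = 4 -> same as recorded
step 7: push -7: top = -7 -> in agreement
step 8: 4 * -7 = -28 -> exactly as logged
step 9: 11 + -28 = -17 -> this is not what the record shows
That makes step 9 the first incorrect line — top = -17 is what it should show.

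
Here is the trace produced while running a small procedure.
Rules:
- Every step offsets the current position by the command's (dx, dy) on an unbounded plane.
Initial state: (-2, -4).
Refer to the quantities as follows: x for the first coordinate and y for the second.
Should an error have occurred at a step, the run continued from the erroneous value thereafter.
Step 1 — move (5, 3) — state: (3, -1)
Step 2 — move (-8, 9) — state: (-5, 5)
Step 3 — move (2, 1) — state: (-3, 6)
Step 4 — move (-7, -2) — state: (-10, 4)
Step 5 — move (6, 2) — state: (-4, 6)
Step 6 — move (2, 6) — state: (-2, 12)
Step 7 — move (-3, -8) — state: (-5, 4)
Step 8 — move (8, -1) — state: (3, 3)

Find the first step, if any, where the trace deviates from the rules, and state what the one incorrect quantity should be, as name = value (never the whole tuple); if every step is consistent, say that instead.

step 2, y = 8

Step 1: x = -2 + (5) = 3, y = -4 + (3) = -1 — exactly as logged.
Step 2: x = 3 + (-8) = -5, y = -1 + (9) = 8 — the recorded entry deviates here.
Step 2 is the first one off; corrected, y = 8.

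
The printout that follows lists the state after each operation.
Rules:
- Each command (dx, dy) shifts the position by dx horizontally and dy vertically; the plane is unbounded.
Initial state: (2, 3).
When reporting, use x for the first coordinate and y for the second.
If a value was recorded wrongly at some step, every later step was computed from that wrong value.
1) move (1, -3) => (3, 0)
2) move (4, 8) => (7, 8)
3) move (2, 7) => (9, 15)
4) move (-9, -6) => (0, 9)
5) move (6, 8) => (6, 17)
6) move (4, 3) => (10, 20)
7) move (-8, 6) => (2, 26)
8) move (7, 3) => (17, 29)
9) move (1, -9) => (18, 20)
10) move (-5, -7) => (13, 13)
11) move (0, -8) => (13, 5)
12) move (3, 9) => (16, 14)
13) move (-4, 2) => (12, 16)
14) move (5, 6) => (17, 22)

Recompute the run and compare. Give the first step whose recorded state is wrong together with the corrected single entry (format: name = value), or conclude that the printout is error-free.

step 8, x = 9

Recomputing the run from the initial state:
step 1: x = 3, y = 0
step 2: x = 7, y = 8
step 3: x = 9, y = 15
step 4: x = 0, y = 9
step 5: x = 6, y = 17
step 6: x = 10, y = 20
step 7: x = 2, y = 26
step 8: x = 9, y = 29
step 9: x = 10, y = 20
step 10: x = 5, y = 13
step 11: x = 5, y = 5
step 12: x = 8, y = 14
step 13: x = 4, y = 16
step 14: x = 9, y = 22
The first disagreement with the printout is at step 8, where the value should be x = 9.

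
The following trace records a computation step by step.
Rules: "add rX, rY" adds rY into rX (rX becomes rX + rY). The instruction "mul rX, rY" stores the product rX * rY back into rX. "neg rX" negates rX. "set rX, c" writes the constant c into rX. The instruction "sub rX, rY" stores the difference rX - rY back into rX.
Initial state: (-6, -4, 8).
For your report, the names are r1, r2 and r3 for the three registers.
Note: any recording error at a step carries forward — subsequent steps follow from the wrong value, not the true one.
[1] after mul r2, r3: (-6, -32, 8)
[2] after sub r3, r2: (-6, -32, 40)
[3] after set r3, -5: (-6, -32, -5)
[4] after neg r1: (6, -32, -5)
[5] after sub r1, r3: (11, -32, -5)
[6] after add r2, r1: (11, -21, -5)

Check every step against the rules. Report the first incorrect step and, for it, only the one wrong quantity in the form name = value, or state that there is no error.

Recomputing the run from the initial state:
step 1: r1 = -6, r2 = -32, r3 = 8
step 2: r1 = -6, r2 = -32, r3 = 40
step 3: r1 = -6, r2 = -32, r3 = -5
step 4: r1 = 6, r2 = -32, r3 = -5
step 5: r1 = 11, r2 = -32, r3 = -5
step 6: r1 = 11, r2 = -21, r3 = -5
This matches the trace at every step.

no error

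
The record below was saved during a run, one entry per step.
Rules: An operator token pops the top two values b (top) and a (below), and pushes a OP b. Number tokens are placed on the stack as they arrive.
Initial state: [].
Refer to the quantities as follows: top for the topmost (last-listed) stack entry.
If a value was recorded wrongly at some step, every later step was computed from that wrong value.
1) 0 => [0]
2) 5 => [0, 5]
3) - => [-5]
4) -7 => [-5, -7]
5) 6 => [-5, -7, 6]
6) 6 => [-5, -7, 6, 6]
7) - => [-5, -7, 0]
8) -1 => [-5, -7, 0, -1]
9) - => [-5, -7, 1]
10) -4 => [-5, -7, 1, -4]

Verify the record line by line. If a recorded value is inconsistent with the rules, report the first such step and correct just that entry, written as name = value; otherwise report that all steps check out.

no error

step 1: push 0: top = 0 -> exactly as logged
step 2: push 5: top = 5 -> in agreement
step 3: 0 - 5 = -5 -> agrees with the record
step 4: push -7: top = -7 -> confirmed correct
step 5: push 6: top = 6 -> in agreement
step 6: push 6: top = 6 -> exactly as logged
step 7: 6 - 6 = 0 -> matches
step 8: push -1: top = -1 -> exactly as logged
step 9: 0 - -1 = 1 -> no discrepancy
step 10: push -4: top = -4 -> matches
Every step is consistent.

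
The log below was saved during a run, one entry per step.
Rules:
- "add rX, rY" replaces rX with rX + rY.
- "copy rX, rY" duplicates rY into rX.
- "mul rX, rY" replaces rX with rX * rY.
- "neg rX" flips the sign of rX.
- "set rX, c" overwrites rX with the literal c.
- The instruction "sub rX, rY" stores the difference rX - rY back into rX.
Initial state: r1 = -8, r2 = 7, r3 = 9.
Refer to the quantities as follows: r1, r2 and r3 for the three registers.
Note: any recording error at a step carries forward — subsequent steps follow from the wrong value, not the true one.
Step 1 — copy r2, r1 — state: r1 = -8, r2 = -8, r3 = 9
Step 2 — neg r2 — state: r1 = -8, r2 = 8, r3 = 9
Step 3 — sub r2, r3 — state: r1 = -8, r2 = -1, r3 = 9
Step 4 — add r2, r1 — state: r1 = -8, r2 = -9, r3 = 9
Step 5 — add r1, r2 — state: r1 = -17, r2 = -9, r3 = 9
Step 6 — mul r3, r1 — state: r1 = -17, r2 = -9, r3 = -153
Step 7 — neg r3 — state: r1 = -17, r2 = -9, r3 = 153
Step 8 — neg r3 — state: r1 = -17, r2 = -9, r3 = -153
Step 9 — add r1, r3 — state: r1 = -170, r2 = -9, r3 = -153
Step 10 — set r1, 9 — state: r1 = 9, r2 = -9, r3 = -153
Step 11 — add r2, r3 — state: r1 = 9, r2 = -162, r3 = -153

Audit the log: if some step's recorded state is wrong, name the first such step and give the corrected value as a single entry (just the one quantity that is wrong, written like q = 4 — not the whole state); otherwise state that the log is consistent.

Recomputing the run from the initial state:
step 1: r1 = -8, r2 = -8, r3 = 9
step 2: r1 = -8, r2 = 8, r3 = 9
step 3: r1 = -8, r2 = -1, r3 = 9
step 4: r1 = -8, r2 = -9, r3 = 9
step 5: r1 = -17, r2 = -9, r3 = 9
step 6: r1 = -17, r2 = -9, r3 = -153
step 7: r1 = -17, r2 = -9, r3 = 153
step 8: r1 = -17, r2 = -9, r3 = -153
step 9: r1 = -170, r2 = -9, r3 = -153
step 10: r1 = 9, r2 = -9, r3 = -153
step 11: r1 = 9, r2 = -162, r3 = -153
This matches the log at every step.

no error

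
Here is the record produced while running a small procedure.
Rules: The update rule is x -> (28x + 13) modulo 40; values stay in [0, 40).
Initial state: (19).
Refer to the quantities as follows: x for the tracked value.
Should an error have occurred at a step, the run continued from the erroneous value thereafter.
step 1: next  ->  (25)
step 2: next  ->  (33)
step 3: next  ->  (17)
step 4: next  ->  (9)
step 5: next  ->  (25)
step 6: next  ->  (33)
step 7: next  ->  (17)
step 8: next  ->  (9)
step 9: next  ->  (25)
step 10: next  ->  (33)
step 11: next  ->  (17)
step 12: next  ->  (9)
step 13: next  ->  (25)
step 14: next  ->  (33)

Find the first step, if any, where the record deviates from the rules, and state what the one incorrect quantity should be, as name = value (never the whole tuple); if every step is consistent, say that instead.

no error

step 1: x = (28*19 + 13) mod 40 = 25 -> matches
step 2: x = (28*25 + 13) mod 40 = 33 -> checks out
step 3: x = (28*33 + 13) mod 40 = 17 -> in agreement
step 4: x = (28*17 + 13) mod 40 = 9 -> exactly as logged
step 5: x = (28*9 + 13) mod 40 = 25 -> confirmed correct
step 6: x = (28*25 + 13) mod 40 = 33 -> no discrepancy
step 7: x = (28*33 + 13) mod 40 = 17 -> in agreement
step 8: x = (28*17 + 13) mod 40 = 9 -> same as recorded
step 9: x = (28*9 + 13) mod 40 = 25 -> consistent with the record
step 10: x = (28*25 + 13) mod 40 = 33 -> no discrepancy
step 11: x = (28*33 + 13) mod 40 = 17 -> exactly as logged
step 12: x = (28*17 + 13) mod 40 = 9 -> no discrepancy
step 13: x = (28*9 + 13) mod 40 = 25 -> no discrepancy
step 14: x = (28*25 + 13) mod 40 = 33 -> checks out
All entries verified; no error found.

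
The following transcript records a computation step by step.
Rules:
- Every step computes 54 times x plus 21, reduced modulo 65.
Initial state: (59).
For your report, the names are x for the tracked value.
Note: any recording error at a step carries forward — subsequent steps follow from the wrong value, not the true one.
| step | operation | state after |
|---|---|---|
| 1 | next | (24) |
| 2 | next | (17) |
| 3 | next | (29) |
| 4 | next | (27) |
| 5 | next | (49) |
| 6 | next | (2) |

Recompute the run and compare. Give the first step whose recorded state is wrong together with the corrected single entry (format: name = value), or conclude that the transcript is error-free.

step 1, x = 22

1. x = (54*59 + 21) mod 65 = 22 (the entry is off here)
Conclusion: step 1 carries the first error; the entry should be x = 22.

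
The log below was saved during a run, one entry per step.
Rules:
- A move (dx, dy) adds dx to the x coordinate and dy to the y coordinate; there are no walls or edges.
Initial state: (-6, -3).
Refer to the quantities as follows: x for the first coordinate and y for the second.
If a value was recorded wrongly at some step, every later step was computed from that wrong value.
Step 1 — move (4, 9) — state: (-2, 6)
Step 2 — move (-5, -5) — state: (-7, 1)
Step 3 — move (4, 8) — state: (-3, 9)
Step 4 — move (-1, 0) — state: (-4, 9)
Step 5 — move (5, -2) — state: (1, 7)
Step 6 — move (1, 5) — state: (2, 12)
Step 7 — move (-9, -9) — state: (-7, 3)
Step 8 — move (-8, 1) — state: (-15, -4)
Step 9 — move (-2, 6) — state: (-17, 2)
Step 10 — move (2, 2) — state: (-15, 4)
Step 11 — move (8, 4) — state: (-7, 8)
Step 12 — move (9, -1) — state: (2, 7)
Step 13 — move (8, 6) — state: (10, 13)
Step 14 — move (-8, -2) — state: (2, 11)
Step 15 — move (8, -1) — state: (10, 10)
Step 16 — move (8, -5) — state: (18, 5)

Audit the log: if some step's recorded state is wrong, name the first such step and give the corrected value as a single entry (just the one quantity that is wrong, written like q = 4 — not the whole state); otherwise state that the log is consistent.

Recomputing the run from the initial state:
step 1: x = -2, y = 6
step 2: x = -7, y = 1
step 3: x = -3, y = 9
step 4: x = -4, y = 9
step 5: x = 1, y = 7
step 6: x = 2, y = 12
step 7: x = -7, y = 3
step 8: x = -15, y = 4
step 9: x = -17, y = 10
step 10: x = -15, y = 12
step 11: x = -7, y = 16
step 12: x = 2, y = 15
step 13: x = 10, y = 21
step 14: x = 2, y = 19
step 15: x = 10, y = 18
step 16: x = 18, y = 13
The first disagreement with the log is at step 8, where the value should be y = 4.

step 8, y = 4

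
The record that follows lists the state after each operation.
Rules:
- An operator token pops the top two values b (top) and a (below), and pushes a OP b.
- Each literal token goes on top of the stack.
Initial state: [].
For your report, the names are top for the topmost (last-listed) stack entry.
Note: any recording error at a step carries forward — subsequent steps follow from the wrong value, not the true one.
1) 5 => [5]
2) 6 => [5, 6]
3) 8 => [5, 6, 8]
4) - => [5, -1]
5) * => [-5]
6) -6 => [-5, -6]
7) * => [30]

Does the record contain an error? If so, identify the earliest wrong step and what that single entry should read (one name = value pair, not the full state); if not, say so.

step 4, top = -2

1. push 5: top = 5 (in agreement)
2. push 6: top = 6 (same as recorded)
3. push 8: top = 8 (confirmed correct)
4. 6 - 8 = -2 (this is not what the record shows)
Step 4 is the first one off; corrected, top = -2.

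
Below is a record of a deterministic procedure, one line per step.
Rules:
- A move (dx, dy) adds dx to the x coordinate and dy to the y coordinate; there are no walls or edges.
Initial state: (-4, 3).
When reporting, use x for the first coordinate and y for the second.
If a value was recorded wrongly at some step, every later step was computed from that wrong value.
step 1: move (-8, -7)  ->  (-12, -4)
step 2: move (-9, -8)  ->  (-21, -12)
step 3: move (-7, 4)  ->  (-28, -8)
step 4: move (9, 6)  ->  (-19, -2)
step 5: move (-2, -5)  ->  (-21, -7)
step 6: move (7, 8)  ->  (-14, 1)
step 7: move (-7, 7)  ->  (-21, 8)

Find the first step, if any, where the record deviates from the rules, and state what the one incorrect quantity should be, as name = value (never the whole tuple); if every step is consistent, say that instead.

Recomputing the run from the initial state:
step 1: x = -12, y = -4
step 2: x = -21, y = -12
step 3: x = -28, y = -8
step 4: x = -19, y = -2
step 5: x = -21, y = -7
step 6: x = -14, y = 1
step 7: x = -21, y = 8
This matches the record at every step.

no error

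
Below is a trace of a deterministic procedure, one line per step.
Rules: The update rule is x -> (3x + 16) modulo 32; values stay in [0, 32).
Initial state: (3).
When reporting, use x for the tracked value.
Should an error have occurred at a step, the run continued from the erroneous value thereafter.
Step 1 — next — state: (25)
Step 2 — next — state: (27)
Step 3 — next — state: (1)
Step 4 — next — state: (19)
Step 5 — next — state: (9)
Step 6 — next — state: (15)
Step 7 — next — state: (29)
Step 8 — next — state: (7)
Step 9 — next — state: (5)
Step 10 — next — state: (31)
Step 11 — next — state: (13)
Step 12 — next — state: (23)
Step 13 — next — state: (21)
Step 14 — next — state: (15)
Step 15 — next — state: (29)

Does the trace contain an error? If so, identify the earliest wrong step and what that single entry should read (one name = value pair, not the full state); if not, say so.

1. x = (3*3 + 16) mod 32 = 25 (exactly as logged)
2. x = (3*25 + 16) mod 32 = 27 (agrees with the trace)
3. x = (3*27 + 16) mod 32 = 1 (no discrepancy)
4. x = (3*1 + 16) mod 32 = 19 (agrees with the trace)
5. x = (3*19 + 16) mod 32 = 9 (no discrepancy)
6. x = (3*9 + 16) mod 32 = 11 (the trace has a different value)
That makes step 6 the first incorrect line — x = 11 is what it should show.

step 6, x = 11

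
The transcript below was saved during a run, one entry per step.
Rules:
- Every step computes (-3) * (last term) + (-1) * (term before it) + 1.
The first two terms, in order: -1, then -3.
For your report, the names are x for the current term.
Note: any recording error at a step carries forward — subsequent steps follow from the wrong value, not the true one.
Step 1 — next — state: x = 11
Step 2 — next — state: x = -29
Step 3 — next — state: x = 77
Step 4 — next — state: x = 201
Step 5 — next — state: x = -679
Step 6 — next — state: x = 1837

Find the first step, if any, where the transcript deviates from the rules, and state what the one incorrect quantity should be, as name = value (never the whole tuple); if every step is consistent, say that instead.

step 1: x = -3*(-3) + (-1)*(-1) + (1) = 11 -> verified
step 2: x = -3*(11) + (-1)*(-3) + (1) = -29 -> verified
step 3: x = -3*(-29) + (-1)*(11) + (1) = 77 -> exactly as logged
step 4: x = -3*(77) + (-1)*(-29) + (1) = -201 -> the recorded entry deviates here
That makes step 4 the first incorrect line — x = -201 is what it should show.

step 4, x = -201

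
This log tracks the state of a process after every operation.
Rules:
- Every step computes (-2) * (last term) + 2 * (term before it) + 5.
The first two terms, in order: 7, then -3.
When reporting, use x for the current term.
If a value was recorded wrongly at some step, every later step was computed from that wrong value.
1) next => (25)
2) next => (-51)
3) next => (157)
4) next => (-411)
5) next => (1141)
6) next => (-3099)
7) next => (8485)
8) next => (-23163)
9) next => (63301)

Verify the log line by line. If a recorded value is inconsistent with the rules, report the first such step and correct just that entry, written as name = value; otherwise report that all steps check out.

Recomputing the run from the initial state:
step 1: x = 25
step 2: x = -51
step 3: x = 157
step 4: x = -411
step 5: x = 1141
step 6: x = -3099
step 7: x = 8485
step 8: x = -23163
step 9: x = 63301
This matches the log at every step.

no error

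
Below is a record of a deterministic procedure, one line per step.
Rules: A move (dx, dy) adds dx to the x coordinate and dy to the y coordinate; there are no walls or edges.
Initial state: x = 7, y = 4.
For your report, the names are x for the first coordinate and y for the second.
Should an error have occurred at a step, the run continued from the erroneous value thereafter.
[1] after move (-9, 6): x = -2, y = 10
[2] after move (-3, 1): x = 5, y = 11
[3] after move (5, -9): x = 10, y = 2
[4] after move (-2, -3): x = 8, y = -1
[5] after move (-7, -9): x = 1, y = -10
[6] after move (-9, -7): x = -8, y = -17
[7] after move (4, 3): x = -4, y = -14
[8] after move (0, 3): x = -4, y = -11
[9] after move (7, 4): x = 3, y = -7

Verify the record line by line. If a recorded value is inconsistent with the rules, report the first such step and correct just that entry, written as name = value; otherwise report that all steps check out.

step 2, x = -5

1. x = 7 + (-9) = -2, y = 4 + (6) = 10 (exactly as logged)
2. x = -2 + (-3) = -5, y = 10 + (1) = 11 (not what was recorded)
That makes step 2 the first incorrect line — x = -5 is what it should show.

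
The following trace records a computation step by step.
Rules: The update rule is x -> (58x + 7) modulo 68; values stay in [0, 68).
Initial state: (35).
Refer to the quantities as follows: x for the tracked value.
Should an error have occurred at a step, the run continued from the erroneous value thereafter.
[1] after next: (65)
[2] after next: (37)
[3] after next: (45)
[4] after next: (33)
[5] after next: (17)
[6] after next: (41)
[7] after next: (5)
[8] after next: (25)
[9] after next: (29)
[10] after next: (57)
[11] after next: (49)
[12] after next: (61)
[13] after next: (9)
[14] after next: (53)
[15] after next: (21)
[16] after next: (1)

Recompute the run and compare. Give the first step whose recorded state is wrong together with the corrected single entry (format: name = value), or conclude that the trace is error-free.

step 1: x = (58*35 + 7) mod 68 = 65 -> checks out
step 2: x = (58*65 + 7) mod 68 = 37 -> in agreement
step 3: x = (58*37 + 7) mod 68 = 45 -> matches
step 4: x = (58*45 + 7) mod 68 = 33 -> exactly as logged
step 5: x = (58*33 + 7) mod 68 = 17 -> exactly as logged
step 6: x = (58*17 + 7) mod 68 = 41 -> checks out
step 7: x = (58*41 + 7) mod 68 = 5 -> in agreement
step 8: x = (58*5 + 7) mod 68 = 25 -> in agreement
step 9: x = (58*25 + 7) mod 68 = 29 -> matches
step 10: x = (58*29 + 7) mod 68 = 57 -> same as recorded
step 11: x = (58*57 + 7) mod 68 = 49 -> matches
step 12: x = (58*49 + 7) mod 68 = 61 -> matches
step 13: x = (58*61 + 7) mod 68 = 9 -> confirmed correct
step 14: x = (58*9 + 7) mod 68 = 53 -> matches
step 15: x = (58*53 + 7) mod 68 = 21 -> exactly as logged
step 16: x = (58*21 + 7) mod 68 = 1 -> verified
All steps check out; nothing to correct.

no error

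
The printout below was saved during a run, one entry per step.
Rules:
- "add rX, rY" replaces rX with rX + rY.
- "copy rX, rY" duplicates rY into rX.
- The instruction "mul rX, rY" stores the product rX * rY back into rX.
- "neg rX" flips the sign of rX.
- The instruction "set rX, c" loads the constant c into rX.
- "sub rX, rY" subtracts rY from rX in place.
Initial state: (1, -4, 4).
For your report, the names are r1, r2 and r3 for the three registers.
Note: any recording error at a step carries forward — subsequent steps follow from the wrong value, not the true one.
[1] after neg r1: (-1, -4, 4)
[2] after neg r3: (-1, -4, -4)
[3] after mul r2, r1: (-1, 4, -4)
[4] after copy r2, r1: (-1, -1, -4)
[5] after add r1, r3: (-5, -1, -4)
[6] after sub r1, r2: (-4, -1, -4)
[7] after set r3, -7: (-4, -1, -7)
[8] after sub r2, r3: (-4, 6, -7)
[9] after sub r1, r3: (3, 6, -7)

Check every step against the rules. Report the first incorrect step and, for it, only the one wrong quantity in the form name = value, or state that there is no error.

no error

Recomputing the run from the initial state:
step 1: r1 = -1, r2 = -4, r3 = 4
step 2: r1 = -1, r2 = -4, r3 = -4
step 3: r1 = -1, r2 = 4, r3 = -4
step 4: r1 = -1, r2 = -1, r3 = -4
step 5: r1 = -5, r2 = -1, r3 = -4
step 6: r1 = -4, r2 = -1, r3 = -4
step 7: r1 = -4, r2 = -1, r3 = -7
step 8: r1 = -4, r2 = 6, r3 = -7
step 9: r1 = 3, r2 = 6, r3 = -7
This matches the printout at every step.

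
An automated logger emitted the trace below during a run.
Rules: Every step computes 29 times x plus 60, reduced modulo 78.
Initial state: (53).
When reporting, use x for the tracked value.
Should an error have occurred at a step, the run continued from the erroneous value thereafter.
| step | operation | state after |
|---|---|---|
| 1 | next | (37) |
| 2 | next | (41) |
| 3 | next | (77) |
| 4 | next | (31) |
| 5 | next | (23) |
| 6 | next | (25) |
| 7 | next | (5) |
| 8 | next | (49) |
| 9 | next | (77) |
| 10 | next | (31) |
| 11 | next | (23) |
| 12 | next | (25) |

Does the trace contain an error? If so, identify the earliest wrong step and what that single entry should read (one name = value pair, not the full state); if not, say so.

1. x = (29*53 + 60) mod 78 = 37 (same as recorded)
2. x = (29*37 + 60) mod 78 = 41 (in agreement)
3. x = (29*41 + 60) mod 78 = 1 (a discrepancy with the trace)
So the first discrepancy is step 3, where the right value is x = 1.

step 3, x = 1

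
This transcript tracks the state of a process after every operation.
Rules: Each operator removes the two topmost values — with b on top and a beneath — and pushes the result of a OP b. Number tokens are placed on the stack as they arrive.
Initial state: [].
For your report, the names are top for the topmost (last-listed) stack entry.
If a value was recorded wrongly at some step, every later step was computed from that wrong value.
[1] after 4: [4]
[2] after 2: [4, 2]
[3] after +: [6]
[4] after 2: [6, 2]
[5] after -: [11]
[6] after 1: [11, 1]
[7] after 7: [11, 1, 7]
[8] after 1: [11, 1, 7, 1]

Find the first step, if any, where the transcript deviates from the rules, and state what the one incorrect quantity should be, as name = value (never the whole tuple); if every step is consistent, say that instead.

step 1: push 4: top = 4 -> exactly as logged
step 2: push 2: top = 2 -> matches
step 3: 4 + 2 = 6 -> in agreement
step 4: push 2: top = 2 -> in agreement
step 5: 6 - 2 = 4 -> the recorded entry deviates here
Conclusion: step 5 carries the first error; the entry should be top = 4.

step 5, top = 4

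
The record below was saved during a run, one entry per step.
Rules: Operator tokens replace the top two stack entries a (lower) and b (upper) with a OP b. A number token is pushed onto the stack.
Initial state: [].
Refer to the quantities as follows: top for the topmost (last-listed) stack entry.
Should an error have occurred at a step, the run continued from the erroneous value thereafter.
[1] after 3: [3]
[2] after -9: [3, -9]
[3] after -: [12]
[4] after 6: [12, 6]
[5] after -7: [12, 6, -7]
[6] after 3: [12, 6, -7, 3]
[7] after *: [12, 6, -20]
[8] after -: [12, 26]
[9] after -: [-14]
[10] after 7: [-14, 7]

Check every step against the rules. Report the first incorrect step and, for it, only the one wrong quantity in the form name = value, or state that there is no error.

step 7, top = -21

Recomputing the run from the initial state:
step 1: [3]
step 2: [3, -9]
step 3: [12]
step 4: [12, 6]
step 5: [12, 6, -7]
step 6: [12, 6, -7, 3]
step 7: [12, 6, -21]
step 8: [12, 27]
step 9: [-15]
step 10: [-15, 7]
The first disagreement with the record is at step 7, where the value should be top = -21.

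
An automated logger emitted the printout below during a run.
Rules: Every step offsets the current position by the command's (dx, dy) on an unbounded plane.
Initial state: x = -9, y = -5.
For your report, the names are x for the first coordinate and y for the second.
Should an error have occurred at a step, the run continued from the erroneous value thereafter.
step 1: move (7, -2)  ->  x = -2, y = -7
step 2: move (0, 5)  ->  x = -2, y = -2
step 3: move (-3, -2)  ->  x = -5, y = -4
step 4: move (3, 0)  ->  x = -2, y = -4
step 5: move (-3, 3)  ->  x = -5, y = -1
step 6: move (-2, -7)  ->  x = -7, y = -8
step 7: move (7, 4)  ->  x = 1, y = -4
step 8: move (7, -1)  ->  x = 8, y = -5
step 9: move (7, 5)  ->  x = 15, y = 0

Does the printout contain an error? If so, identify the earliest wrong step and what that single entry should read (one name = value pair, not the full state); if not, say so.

Recomputing the run from the initial state:
step 1: x = -2, y = -7
step 2: x = -2, y = -2
step 3: x = -5, y = -4
step 4: x = -2, y = -4
step 5: x = -5, y = -1
step 6: x = -7, y = -8
step 7: x = 0, y = -4
step 8: x = 7, y = -5
step 9: x = 14, y = 0
The first disagreement with the printout is at step 7, where the value should be x = 0.

step 7, x = 0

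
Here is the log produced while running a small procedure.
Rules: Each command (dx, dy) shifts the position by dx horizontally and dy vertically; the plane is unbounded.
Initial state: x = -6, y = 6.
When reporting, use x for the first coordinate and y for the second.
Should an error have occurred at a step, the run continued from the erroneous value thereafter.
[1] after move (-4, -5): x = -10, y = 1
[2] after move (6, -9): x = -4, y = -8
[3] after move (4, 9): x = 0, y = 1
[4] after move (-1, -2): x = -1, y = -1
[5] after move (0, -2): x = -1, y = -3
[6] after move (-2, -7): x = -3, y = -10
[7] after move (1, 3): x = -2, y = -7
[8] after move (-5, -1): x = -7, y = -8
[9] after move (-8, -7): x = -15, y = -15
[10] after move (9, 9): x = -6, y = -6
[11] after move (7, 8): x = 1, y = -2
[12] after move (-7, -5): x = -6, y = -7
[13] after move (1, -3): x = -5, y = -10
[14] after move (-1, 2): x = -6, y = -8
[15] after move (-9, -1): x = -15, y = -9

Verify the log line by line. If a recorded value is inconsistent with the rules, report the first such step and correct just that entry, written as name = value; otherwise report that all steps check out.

1. x = -6 + (-4) = -10, y = 6 + (-5) = 1 (consistent with the log)
2. x = -10 + (6) = -4, y = 1 + (-9) = -8 (confirmed correct)
3. x = -4 + (4) = 0, y = -8 + (9) = 1 (checks out)
4. x = 0 + (-1) = -1, y = 1 + (-2) = -1 (consistent with the log)
5. x = -1 + (0) = -1, y = -1 + (-2) = -3 (no discrepancy)
6. x = -1 + (-2) = -3, y = -3 + (-7) = -10 (in agreement)
7. x = -3 + (1) = -2, y = -10 + (3) = -7 (agrees with the log)
8. x = -2 + (-5) = -7, y = -7 + (-1) = -8 (same as recorded)
9. x = -7 + (-8) = -15, y = -8 + (-7) = -15 (matches)
10. x = -15 + (9) = -6, y = -15 + (9) = -6 (consistent with the log)
11. x = -6 + (7) = 1, y = -6 + (8) = 2 (the log has a different value)
That makes step 11 the first incorrect line — y = 2 is what it should show.

step 11, y = 2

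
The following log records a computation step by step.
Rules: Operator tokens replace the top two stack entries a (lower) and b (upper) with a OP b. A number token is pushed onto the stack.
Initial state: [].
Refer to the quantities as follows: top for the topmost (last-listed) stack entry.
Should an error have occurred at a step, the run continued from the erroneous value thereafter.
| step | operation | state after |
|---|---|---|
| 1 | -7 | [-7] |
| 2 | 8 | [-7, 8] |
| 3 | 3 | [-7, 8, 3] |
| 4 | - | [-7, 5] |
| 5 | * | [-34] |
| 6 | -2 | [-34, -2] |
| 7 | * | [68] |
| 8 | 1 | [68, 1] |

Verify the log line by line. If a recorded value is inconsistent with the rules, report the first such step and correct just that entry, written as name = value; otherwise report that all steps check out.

step 5, top = -35

Step 1: push -7: top = -7 — verified.
Step 2: push 8: top = 8 — exactly as logged.
Step 3: push 3: top = 3 — consistent with the log.
Step 4: 8 - 3 = 5 — in agreement.
Step 5: -7 * 5 = -35 — a discrepancy with the log.
First incorrect step: 5; the correct value is top = -35.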